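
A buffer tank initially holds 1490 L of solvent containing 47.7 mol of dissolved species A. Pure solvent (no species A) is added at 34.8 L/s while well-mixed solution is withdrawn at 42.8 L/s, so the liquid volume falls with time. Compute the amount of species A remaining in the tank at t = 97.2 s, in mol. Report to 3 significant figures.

0.921 mol

Let m(t) be the amount of species A. Volume: V(t) = V₀ + (Q_in − Q_out) t = 1490 − 8.0000 t; V(97.2) = 712.40 L.
Species balance (pure solvent in): dm/dt = −Q_out · m/V(t).
Separate: dm/m = −Q_out dt/V(t) ⇒ ln(m/m₀) = −(Q_out/(Q_in−Q_out)) ln(V/V₀).
m = m₀ (V₀/V)^(Q_out/(Q_in−Q_out)) = 47.7 × (1490/712.40)^(-5.3500) = 0.92054 mol.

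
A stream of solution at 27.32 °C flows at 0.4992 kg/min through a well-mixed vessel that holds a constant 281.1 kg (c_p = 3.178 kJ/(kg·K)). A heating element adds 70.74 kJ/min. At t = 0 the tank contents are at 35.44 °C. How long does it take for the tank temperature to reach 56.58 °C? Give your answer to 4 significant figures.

M c_p dT/dt = ṁ c_p (T_in − T) + Q̇.
τ = M/ṁ = 563.101 min; T_ss = T_in + Q̇/(ṁ c_p) = 71.9099 °C.
T(t) = T_ss + (T₀ − T_ss) e^(−t/τ). Set T = 56.58:
e^(−t/τ) = (56.58 − 71.9099)/(35.44 − 71.9099) = 0.420344
t = −563.101 · ln(0.420344) = 488.029 min.

488.0 min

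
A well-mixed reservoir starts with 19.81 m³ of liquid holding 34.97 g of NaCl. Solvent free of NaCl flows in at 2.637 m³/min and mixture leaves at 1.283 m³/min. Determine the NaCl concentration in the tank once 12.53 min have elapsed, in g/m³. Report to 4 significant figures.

0.5291 g/m³

Let m(t) be the amount of NaCl. Volume: V(t) = V₀ + (Q_in − Q_out) t = 19.81 + 1.35400 t; V(12.53) = 36.7756 m³.
Species balance (pure solvent in): dm/dt = −Q_out · m/V(t).
dm/m = −Q_out dt/(V₀ + 1.35400 t); integrating gives ln(m/m₀) = −(Q_out/(Q_in−Q_out)) ln(V/V₀).
m = m₀ (V₀/V)^(Q_out/(Q_in−Q_out)) = 34.97 × (19.81/36.7756)^(0.947563) = 19.4585 g.
C = m/V = 19.4585/36.7756 = 0.529113 g/m³.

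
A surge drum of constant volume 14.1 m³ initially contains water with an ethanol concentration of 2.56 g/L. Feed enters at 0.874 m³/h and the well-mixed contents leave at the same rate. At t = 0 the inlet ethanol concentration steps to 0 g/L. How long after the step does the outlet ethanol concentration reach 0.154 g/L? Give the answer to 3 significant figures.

45.3 h

Accumulation = in − out for the solute gives V dC/dt = Q(C_in − C), so τ = V/Q = 16.133 h.
C(t) = C_in + (C₀ − C_in) e^(−t/τ). Set C = 0.154 and solve for t:
e^(−t/τ) = (C − C_in)/(C₀ − C_in) = (0.154 − 0)/(2.56 − 0) = 0.060156
t = −τ ln(…) = 16.133 × 2.8108 = 45.346 h.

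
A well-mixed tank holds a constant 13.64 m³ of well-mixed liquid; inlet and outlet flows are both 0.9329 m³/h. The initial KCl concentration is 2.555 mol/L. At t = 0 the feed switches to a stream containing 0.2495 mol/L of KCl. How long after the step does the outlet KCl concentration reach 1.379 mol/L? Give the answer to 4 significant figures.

10.43 h

Unsteady species balance (constant V, well mixed): V dC/dt = Q(C_in − C), so τ = V/Q = 14.6211 h.
C(t) = C_in + (C₀ − C_in) e^(−t/τ). Set C = 1.379 and solve for t:
e^(−t/τ) = (C − C_in)/(C₀ − C_in) = (1.379 − 0.2495)/(2.555 − 0.2495) = 0.489915
t = −τ ln(…) = 14.6211 × 0.713523 = 10.4325 h.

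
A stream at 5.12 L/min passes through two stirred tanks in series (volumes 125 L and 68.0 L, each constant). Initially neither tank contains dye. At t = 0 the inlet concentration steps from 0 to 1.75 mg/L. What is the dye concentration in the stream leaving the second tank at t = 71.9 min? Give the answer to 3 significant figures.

Each tank obeys Vᵢ dCᵢ/dt = Q(Cᵢ₋₁ − Cᵢ), so τᵢ = Vᵢ/Q.
τ₁ = 125/5.12 = 24.414 min; τ₂ = 68.0/5.12 = 13.281 min.
Solving the cascade with C₁(0)=C₂(0)=0 gives C₂(t) = C_in[1 − (τ₁ e^(−t/τ₁) − τ₂ e^(−t/τ₂))/(τ₁ − τ₂)].
At t = 71.9: e^(−t/τ₁) = 0.052601, e^(−t/τ₂) = 0.0044554.
C₂ = 1.75·[1 − (24.414·0.052601 − 13.281·0.0044554)/(11.133)] = 1.75·0.88996 = 1.5574 mg/L.

1.56 mg/L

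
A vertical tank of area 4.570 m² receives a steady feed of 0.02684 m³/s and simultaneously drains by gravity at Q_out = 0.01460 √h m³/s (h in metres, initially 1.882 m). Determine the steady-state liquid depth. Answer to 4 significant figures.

Mass balance (ρ constant): A dh/dt = Q_in − 0.01460 √h. At steady state dh/dt = 0:
Q_in = 0.01460 √h_ss ⇒ √h_ss = 0.02684/0.01460 = 1.83836.
h_ss = 1.83836² = 3.37955 m. (Since h₀ = 1.882 m < h_ss, the level will rise toward this value.)

3.380 m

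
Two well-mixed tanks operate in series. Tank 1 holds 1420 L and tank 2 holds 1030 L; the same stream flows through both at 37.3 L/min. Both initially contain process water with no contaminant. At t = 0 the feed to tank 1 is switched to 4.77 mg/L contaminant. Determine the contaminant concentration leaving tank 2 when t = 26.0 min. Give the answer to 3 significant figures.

Each tank obeys Vᵢ dCᵢ/dt = Q(Cᵢ₋₁ − Cᵢ), so τᵢ = Vᵢ/Q.
τ₁ = 1420/37.3 = 38.070 min; τ₂ = 1030/37.3 = 27.614 min.
Solving the cascade with C₁(0)=C₂(0)=0 gives C₂(t) = C_in[1 − (τ₁ e^(−t/τ₁) − τ₂ e^(−t/τ₂))/(τ₁ − τ₂)].
At t = 26.0: e^(−t/τ₁) = 0.50512, e^(−t/τ₂) = 0.39002.
C₂ = 4.77·[1 − (38.070·0.50512 − 27.614·0.39002)/(10.456)] = 4.77·0.19090 = 0.91059 mg/L.

0.911 mg/L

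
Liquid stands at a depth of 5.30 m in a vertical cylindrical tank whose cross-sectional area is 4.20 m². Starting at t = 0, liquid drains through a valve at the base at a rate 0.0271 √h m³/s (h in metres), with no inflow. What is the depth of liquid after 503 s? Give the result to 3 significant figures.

With no inflow, A dh/dt = −0.0271 √h.
This is separable: 2 d(√h)/dt = −0.0271/A, so √h = √h₀ − (0.0271/(2A)) t.
√h = √5.30 − 0.0271·503/(2·4.20) = 2.3022 − 1.6228 = 0.67940.
h = 0.67940² = 0.46158 m.

0.462 m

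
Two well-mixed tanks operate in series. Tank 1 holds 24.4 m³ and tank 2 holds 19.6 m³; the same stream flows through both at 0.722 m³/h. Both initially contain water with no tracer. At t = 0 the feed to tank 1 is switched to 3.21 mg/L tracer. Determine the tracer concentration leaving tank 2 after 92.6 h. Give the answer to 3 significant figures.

Each tank obeys Vᵢ dCᵢ/dt = Q(Cᵢ₋₁ − Cᵢ), so τᵢ = Vᵢ/Q.
τ₁ = 24.4/0.722 = 33.795 h; τ₂ = 19.6/0.722 = 27.147 h.
Solving the cascade with C₁(0)=C₂(0)=0 gives C₂(t) = C_in[1 − (τ₁ e^(−t/τ₁) − τ₂ e^(−t/τ₂))/(τ₁ − τ₂)].
At t = 92.6: e^(−t/τ₁) = 0.064567, e^(−t/τ₂) = 0.033005.
C₂ = 3.21·[1 − (33.795·0.064567 − 27.147·0.033005)/(6.6482)] = 3.21·0.80656 = 2.5890 mg/L.

2.59 mg/L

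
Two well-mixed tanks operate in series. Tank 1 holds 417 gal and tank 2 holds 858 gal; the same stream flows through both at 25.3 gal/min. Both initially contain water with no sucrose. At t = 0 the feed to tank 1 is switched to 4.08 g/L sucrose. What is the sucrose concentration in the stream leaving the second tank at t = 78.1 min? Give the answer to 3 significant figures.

3.32 g/L

Each tank obeys Vᵢ dCᵢ/dt = Q(Cᵢ₋₁ − Cᵢ), so τᵢ = Vᵢ/Q.
τ₁ = 417/25.3 = 16.482 min; τ₂ = 858/25.3 = 33.913 min.
Solving the cascade with C₁(0)=C₂(0)=0 gives C₂(t) = C_in[1 − (τ₁ e^(−t/τ₁) − τ₂ e^(−t/τ₂))/(τ₁ − τ₂)].
At t = 78.1: e^(−t/τ₁) = 0.0087523, e^(−t/τ₂) = 0.099964.
C₂ = 4.08·[1 − (16.482·0.0087523 − 33.913·0.099964)/(-17.431)] = 4.08·0.81379 = 3.3203 g/L.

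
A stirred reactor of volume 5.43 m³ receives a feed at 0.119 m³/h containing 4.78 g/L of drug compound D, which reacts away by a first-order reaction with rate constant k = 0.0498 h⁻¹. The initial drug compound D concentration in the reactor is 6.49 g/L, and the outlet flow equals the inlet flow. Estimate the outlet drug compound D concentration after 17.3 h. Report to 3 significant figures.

V dC/dt = Q(C_in − C) − k V C.
dC/dt = (Q/V) C_in − (Q/V + k) C; effective rate a = Q/V + k = 0.021915 + 0.0498 = 0.071715 h⁻¹.
C_ss = Q C_in/(Q + kV) = 1.4607 g/L; C(t) = C_ss + (C₀ − C_ss) e^(−a t).
C(17.3) = 1.4607 + (5.0293)·e^(−0.071715·17.3) = 1.4607 + (5.0293)·0.28919 = 2.9151 g/L.

2.92 g/L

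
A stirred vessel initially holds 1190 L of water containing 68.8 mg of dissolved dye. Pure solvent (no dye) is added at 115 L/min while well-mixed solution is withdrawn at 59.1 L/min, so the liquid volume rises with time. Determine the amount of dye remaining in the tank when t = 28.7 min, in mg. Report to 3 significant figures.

Let m(t) be the amount of dye. Volume: V(t) = V₀ + (Q_in − Q_out) t = 1190 + 55.900 t; V(28.7) = 2794.3 L.
Solute balance: dm/dt = 0 − Q_out C = −Q_out m/V(t).
Separate: dm/m = −Q_out dt/V(t) ⇒ ln(m/m₀) = −(Q_out/(Q_in−Q_out)) ln(V/V₀).
m = m₀ (V₀/V)^(Q_out/(Q_in−Q_out)) = 68.8 × (1190/2794.3)^(1.0572) = 27.902 mg.

27.9 mg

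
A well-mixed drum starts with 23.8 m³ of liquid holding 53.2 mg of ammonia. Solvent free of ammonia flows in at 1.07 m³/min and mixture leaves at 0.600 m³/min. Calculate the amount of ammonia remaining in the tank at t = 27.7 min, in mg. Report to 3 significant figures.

Total volume: dV/dt = Q_in − Q_out = 0.47000 m³/min, so V(t) = 23.8 + 0.47000 t and V(27.7) = 36.819 m³.
Species balance (pure solvent in): dm/dt = −Q_out · m/V(t).
dm/m = −Q_out dt/(V₀ + 0.47000 t); integrating gives ln(m/m₀) = −(Q_out/(Q_in−Q_out)) ln(V/V₀).
m = m₀ (V₀/V)^(Q_out/(Q_in−Q_out)) = 53.2 × (23.8/36.819)^(1.2766) = 30.479 mg.

30.5 mg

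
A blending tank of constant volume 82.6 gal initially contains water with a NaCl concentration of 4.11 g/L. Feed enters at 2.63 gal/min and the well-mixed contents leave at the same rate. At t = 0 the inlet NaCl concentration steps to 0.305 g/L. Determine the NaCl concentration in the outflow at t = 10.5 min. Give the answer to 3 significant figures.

3.03 g/L

Transient balance on the dissolved component: V dC/dt = Q(C_in − C).
So dC/dt = (C_in − C)/τ with τ = V/Q = 82.6/2.63 = 31.407 min.
This is linear first-order; C(t) = C_in + (C₀ − C_in) e^(−t/τ).
C(10.5) = 0.305 + (4.11 − 0.305)·e^(−10.5/31.407) = 0.305 + (3.8050)·0.71582 = 3.0287 g/L.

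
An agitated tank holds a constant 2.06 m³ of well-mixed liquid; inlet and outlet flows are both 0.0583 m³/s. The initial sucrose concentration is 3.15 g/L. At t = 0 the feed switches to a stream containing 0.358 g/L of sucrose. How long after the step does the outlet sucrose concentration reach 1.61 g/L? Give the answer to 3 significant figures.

28.3 s

Species balance: V dC/dt = Q(C_in − C) ⇒ τ = V/Q = 35.334 s.
C(t) = C_in + (C₀ − C_in) e^(−t/τ). Set C = 1.61 and solve for t:
e^(−t/τ) = (C − C_in)/(C₀ − C_in) = (1.61 − 0.358)/(3.15 − 0.358) = 0.44842
t = −τ ln(…) = 35.334 × 0.80202 = 28.339 s.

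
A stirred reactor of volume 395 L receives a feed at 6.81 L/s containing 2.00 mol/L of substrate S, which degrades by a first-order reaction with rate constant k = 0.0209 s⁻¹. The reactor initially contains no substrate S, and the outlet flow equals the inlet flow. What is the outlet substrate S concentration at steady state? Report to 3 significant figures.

0.904 mol/L

Species balance: V dC/dt = Q C_in − Q C − k V C.
Steady state (dC/dt = 0): C_ss = Q C_in/(Q + kV) = C_in/(1 + kV/Q).
C_ss = 6.81·2.00/(6.81 + 0.0209·395) = 13.620/15.066 = 0.90405 mol/L.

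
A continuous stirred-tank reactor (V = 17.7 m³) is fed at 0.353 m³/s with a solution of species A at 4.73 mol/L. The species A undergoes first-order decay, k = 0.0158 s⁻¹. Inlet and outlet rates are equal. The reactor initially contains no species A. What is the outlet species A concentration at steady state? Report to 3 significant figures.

2.64 mol/L

V dC/dt = Q(C_in − C) − k V C.
Steady state (dC/dt = 0): C_ss = Q C_in/(Q + kV) = C_in/(1 + kV/Q).
C_ss = 0.353·4.73/(0.353 + 0.0158·17.7) = 1.6697/0.63266 = 2.6392 mol/L.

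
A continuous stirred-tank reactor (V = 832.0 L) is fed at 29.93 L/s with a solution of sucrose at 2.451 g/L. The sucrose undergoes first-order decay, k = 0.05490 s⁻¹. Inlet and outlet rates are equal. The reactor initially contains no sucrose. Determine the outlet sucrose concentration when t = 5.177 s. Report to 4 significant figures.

0.3641 g/L

Species balance: V dC/dt = Q C_in − Q C − k V C.
dC/dt = (Q/V) C_in − (Q/V + k) C; effective rate a = Q/V + k = 0.0359736 + 0.05490 = 0.0908736 s⁻¹.
C_ss = Q C_in/(Q + kV) = 0.970262 g/L; C(t) = C_ss + (C₀ − C_ss) e^(−a t).
C(5.177) = 0.970262 + (-0.970262)·e^(−0.0908736·5.177) = 0.970262 + (-0.970262)·0.624720 = 0.364120 g/L.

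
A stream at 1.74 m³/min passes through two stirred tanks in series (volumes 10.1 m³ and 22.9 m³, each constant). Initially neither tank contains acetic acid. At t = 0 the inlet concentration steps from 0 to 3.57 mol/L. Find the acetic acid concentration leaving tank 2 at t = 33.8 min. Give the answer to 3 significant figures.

3.09 mol/L

Each tank obeys Vᵢ dCᵢ/dt = Q(Cᵢ₋₁ − Cᵢ), so τᵢ = Vᵢ/Q.
τ₁ = 10.1/1.74 = 5.8046 min; τ₂ = 22.9/1.74 = 13.161 min.
Solving the cascade with C₁(0)=C₂(0)=0 gives C₂(t) = C_in[1 − (τ₁ e^(−t/τ₁) − τ₂ e^(−t/τ₂))/(τ₁ − τ₂)].
At t = 33.8: e^(−t/τ₁) = 0.0029588, e^(−t/τ₂) = 0.076673.
C₂ = 3.57·[1 − (5.8046·0.0029588 − 13.161·0.076673)/(-7.3563)] = 3.57·0.86516 = 3.0886 mol/L.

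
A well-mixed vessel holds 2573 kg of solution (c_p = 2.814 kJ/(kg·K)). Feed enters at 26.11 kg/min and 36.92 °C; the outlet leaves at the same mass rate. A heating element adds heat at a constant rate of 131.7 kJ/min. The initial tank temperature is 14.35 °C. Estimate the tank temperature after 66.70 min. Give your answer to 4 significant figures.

M c_p dT/dt = ṁ c_p (T_in − T) + Q̇.
Rearrange: dT/dt = (T_ss − T)/τ with τ = M/ṁ = 98.5446 min and T_ss = T_in + Q̇/(ṁ c_p) = 38.7125 °C.
Solution: T(t) = T_ss + (T₀ − T_ss) e^(−t/τ).
T(66.70) = 38.7125 + (-24.3625)·e^(−66.70/98.5446) = 38.7125 + (-24.3625)·0.508215 = 26.3311 °C.

26.33 °C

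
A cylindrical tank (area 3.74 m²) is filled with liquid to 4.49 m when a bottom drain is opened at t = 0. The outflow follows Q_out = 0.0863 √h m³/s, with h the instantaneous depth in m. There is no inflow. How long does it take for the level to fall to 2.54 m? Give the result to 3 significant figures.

45.5 s

A dh/dt = −Q_out = −0.0863 √h.
∫ h^(−1/2) dh = −(0.0863/A) ∫ dt, giving 2√h = 2√h₀ − (0.0863/A) t.
t = 2A(√h₀ − √h)/0.0863 = 2·3.74·(√4.49 − √2.54)/0.0863
  = 7.4800 × (2.1190 − 1.5937) / 0.0863 = 45.523 s.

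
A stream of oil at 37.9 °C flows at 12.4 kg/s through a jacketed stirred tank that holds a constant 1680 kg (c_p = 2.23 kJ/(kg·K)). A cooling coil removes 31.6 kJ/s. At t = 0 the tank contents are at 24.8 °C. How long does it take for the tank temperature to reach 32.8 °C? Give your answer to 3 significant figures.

150 s

M c_p dT/dt = ṁ c_p (T_in − T) − Q̇.
τ = M/ṁ = 135.48 s; T_ss = T_in − Q̇/(ṁ c_p) = 36.757 °C.
T(t) = T_ss + (T₀ − T_ss) e^(−t/τ). Set T = 32.8:
e^(−t/τ) = (32.8 − 36.757)/(24.8 − 36.757) = 0.33095
t = −135.48 · ln(0.33095) = 149.82 s.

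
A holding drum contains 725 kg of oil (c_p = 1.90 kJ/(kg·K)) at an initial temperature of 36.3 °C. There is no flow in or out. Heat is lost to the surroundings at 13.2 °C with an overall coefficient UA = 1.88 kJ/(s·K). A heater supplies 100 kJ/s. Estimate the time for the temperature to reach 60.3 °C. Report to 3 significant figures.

First-law balance (no shaft work): M c_p dT/dt = −UA(T − T_amb) + Q̇.
τ = M c_p/UA = 732.71 s; T_ss = T_amb + Q̇/UA = 13.2 + 100/1.88 = 66.391 °C.
T(t) = T_ss + (T₀ − T_ss)e^(−t/τ); set T = 60.3:
t = −τ ln[(T − T_ss)/(T₀ − T_ss)] = −732.71 · ln(0.20243) = 1170.4 s.

1170 s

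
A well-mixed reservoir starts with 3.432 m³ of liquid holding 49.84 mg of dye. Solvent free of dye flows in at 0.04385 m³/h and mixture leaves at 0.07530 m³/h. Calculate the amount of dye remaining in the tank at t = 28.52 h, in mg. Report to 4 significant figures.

24.13 mg

Let m(t) be the amount of dye. Volume: V(t) = V₀ + (Q_in − Q_out) t = 3.432 − 0.0314500 t; V(28.52) = 2.53505 m³.
No dye enters, so dm/dt = −Q_out · (m/V).
Separate: dm/m = −Q_out dt/V(t) ⇒ ln(m/m₀) = −(Q_out/(Q_in−Q_out)) ln(V/V₀).
m = m₀ (V₀/V)^(Q_out/(Q_in−Q_out)) = 49.84 × (3.432/2.53505)^(-2.39428) = 24.1315 mg.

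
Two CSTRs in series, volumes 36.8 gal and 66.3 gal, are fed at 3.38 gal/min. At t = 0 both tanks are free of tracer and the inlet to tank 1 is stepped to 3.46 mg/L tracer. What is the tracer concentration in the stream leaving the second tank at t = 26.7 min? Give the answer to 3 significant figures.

Species balance on tank i: dCᵢ/dt = (Cᵢ₋₁ − Cᵢ)/τᵢ with τᵢ = Vᵢ/Q.
τ₁ = 36.8/3.38 = 10.888 min; τ₂ = 66.3/3.38 = 19.615 min.
Solving the cascade with C₁(0)=C₂(0)=0 gives C₂(t) = C_in[1 − (τ₁ e^(−t/τ₁) − τ₂ e^(−t/τ₂))/(τ₁ − τ₂)].
At t = 26.7: e^(−t/τ₁) = 0.086092, e^(−t/τ₂) = 0.25636.
C₂ = 3.46·[1 − (10.888·0.086092 − 19.615·0.25636)/(-8.7278)] = 3.46·0.53124 = 1.8381 mg/L.

1.84 mg/L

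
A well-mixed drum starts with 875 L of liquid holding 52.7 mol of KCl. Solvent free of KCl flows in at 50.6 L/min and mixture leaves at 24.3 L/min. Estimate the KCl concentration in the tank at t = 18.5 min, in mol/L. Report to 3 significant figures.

Let m(t) be the amount of KCl. Volume: V(t) = V₀ + (Q_in − Q_out) t = 875 + 26.300 t; V(18.5) = 1361.5 L.
No KCl enters, so dm/dt = −Q_out · (m/V).
Separate: dm/m = −Q_out dt/V(t) ⇒ ln(m/m₀) = −(Q_out/(Q_in−Q_out)) ln(V/V₀).
m = m₀ (V₀/V)^(Q_out/(Q_in−Q_out)) = 52.7 × (875/1361.5)^(0.92395) = 35.026 mol.
C = m/V = 35.026/1361.5 = 0.025725 mol/L.

0.0257 mol/L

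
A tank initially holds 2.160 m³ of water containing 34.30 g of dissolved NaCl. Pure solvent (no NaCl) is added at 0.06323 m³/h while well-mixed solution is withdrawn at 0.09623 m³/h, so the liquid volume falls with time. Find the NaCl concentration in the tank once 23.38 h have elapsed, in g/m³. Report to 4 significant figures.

6.809 g/m³

Total volume: dV/dt = Q_in − Q_out = -0.0330000 m³/h, so V(t) = 2.160 − 0.0330000 t and V(23.38) = 1.38846 m³.
Species balance (pure solvent in): dm/dt = −Q_out · m/V(t).
dm/m = −Q_out dt/(V₀ − 0.0330000 t); integrating gives ln(m/m₀) = −(Q_out/(Q_in−Q_out)) ln(V/V₀).
m = m₀ (V₀/V)^(Q_out/(Q_in−Q_out)) = 34.30 × (2.160/1.38846)^(-2.91606) = 9.45459 g.
C = m/V = 9.45459/1.38846 = 6.80941 g/m³.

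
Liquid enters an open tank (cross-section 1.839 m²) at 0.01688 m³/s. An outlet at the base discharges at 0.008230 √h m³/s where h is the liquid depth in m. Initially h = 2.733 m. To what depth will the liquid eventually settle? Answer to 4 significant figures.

4.207 m

A dh/dt = Q_in − 0.008230 √h. Steady state requires inflow = outflow:
Q_in = 0.008230 √h_ss ⇒ √h_ss = 0.01688/0.008230 = 2.05103.
h_ss = 2.05103² = 4.20674 m. (Since h₀ = 2.733 m < h_ss, the level will rise toward this value.)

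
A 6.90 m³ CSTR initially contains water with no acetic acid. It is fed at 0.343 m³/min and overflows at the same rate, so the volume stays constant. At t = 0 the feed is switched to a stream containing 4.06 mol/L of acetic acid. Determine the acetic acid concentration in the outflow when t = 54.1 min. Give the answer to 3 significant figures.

Mass balance on the solute (V constant): V dC/dt = Q(C_in − C).
So dC/dt = (C_in − C)/τ with τ = V/Q = 6.90/0.343 = 20.117 min.
Integrating: C(t) = C_in + (C₀ − C_in) e^(−t/τ).
C(54.1) = 4.06 + (0 − 4.06)·e^(−54.1/20.117) = 4.06 + (-4.0600)·0.067927 = 3.7842 mol/L.

3.78 mol/L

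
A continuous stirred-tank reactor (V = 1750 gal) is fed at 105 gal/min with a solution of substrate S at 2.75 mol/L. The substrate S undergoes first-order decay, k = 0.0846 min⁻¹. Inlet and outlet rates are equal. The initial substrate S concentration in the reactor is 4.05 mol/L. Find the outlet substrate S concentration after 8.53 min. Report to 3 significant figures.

1.99 mol/L

V dC/dt = Q(C_in − C) − k V C.
dC/dt = (Q/V) C_in − (Q/V + k) C; effective rate a = Q/V + k = 0.060000 + 0.0846 = 0.14460 min⁻¹.
C_ss = Q C_in/(Q + kV) = 1.1411 mol/L; C(t) = C_ss + (C₀ − C_ss) e^(−a t).
C(8.53) = 1.1411 + (2.9089)·e^(−0.14460·8.53) = 1.1411 + (2.9089)·0.29129 = 1.9884 mol/L.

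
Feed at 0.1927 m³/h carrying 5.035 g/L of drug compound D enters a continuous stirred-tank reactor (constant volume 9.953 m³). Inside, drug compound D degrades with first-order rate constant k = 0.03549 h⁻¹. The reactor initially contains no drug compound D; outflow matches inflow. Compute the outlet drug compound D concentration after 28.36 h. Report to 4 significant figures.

Accumulation = in − out − consumed: V dC/dt = Q C_in − Q C − k V C.
This is linear with rate a = Q/V + k = 0.0548510 h⁻¹.
C_ss = Q C_in/(Q + kV) = 1.77723 g/L; C(t) = C_ss + (C₀ − C_ss) e^(−a t).
C(28.36) = 1.77723 + (-1.77723)·e^(−0.0548510·28.36) = 1.77723 + (-1.77723)·0.211068 = 1.40211 g/L.

1.402 g/L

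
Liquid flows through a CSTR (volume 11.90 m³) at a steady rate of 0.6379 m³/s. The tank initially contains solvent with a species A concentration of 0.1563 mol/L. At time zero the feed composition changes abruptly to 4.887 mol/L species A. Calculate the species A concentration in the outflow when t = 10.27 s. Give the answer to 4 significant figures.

Accumulation = in − out for the solute gives V dC/dt = Q(C_in − C).
Time constant τ = V/Q = 11.90/0.6379 = 18.6550 s.
C approaches C_in exponentially: C(t) = C_in + (C₀ − C_in) e^(−t/τ).
C(10.27) = 4.887 + (0.1563 − 4.887)·e^(−10.27/18.6550) = 4.887 + (-4.73070)·0.576648 = 2.15905 mol/L.

2.159 mol/L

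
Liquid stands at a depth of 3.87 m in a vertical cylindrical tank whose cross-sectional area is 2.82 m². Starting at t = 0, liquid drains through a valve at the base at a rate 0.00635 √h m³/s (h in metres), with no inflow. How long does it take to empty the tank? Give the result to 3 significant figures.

1750 s

A dh/dt = −Q_out = −0.00635 √h.
∫ h^(−1/2) dh = −(0.00635/A) ∫ dt, giving 2√h = 2√h₀ − (0.00635/A) t.
Set h = 0: 2√h₀ = (0.00635/A) t_empty ⇒ t_empty = 2A√h₀/0.00635.
t_empty = 2·2.82·√3.87/0.00635 = 5.6400·1.9672/0.00635 = 1747.3 s.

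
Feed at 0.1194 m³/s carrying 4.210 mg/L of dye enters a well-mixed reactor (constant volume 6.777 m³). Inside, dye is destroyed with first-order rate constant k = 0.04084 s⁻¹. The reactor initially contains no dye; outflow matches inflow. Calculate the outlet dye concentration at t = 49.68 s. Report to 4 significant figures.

V dC/dt = Q(C_in − C) − k V C.
dC/dt = (Q/V) C_in − (Q/V + k) C; effective rate a = Q/V + k = 0.0176184 + 0.04084 = 0.0584584 s⁻¹.
C_ss = Q C_in/(Q + kV) = 1.26883 mg/L; C(t) = C_ss + (C₀ − C_ss) e^(−a t).
C(49.68) = 1.26883 + (-1.26883)·e^(−0.0584584·49.68) = 1.26883 + (-1.26883)·0.0547918 = 1.19930 mg/L.

1.199 mg/L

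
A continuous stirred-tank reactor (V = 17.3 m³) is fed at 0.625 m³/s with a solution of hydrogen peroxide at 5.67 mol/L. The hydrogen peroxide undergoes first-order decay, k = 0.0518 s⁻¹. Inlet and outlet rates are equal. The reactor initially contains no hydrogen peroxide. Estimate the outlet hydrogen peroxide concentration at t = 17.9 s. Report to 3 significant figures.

1.85 mol/L

V dC/dt = Q(C_in − C) − k V C.
dC/dt = (Q/V) C_in − (Q/V + k) C; effective rate a = Q/V + k = 0.036127 + 0.0518 = 0.087927 s⁻¹.
C_ss = Q C_in/(Q + kV) = 2.3297 mol/L; C(t) = C_ss + (C₀ − C_ss) e^(−a t).
C(17.9) = 2.3297 + (-2.3297)·e^(−0.087927·17.9) = 2.3297 + (-2.3297)·0.20724 = 1.8469 mol/L.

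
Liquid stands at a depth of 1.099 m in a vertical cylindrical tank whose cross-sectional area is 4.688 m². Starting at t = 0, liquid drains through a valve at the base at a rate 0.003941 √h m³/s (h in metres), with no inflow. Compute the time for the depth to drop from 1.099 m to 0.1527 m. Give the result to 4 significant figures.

1564 s

A dh/dt = −Q_out = −0.003941 √h.
Separate and integrate: 2(√h − √h₀) = −(0.003941/A) t.
t = 2A(√h₀ − √h)/0.003941 = 2·4.688·(√1.099 − √0.1527)/0.003941
  = 9.37600 × (1.04833 − 0.390768) / 0.003941 = 1564.40 s.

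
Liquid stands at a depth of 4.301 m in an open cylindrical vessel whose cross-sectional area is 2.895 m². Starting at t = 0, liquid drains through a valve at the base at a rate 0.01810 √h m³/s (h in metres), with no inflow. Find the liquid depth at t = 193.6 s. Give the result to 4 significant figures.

A dh/dt = −Q_out = −0.01810 √h.
∫ h^(−1/2) dh = −(0.01810/A) ∫ dt, giving 2√h = 2√h₀ − (0.01810/A) t.
√h = √4.301 − 0.01810·193.6/(2·2.895) = 2.07389 − 0.605209 = 1.46868.
h = 1.46868² = 2.15701 m.

2.157 m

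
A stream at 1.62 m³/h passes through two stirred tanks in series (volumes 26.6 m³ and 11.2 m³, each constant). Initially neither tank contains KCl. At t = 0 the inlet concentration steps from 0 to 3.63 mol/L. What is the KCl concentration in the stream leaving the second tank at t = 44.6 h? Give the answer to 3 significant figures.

Species balance on tank i: dCᵢ/dt = (Cᵢ₋₁ − Cᵢ)/τᵢ with τᵢ = Vᵢ/Q.
τ₁ = 26.6/1.62 = 16.420 h; τ₂ = 11.2/1.62 = 6.9136 h.
Tank 1: C₁ = C_in(1 − e^(−t/τ₁)). Tank 2 (τ₁ ≠ τ₂): C₂ = C_in[1 − (τ₁ e^(−t/τ₁) − τ₂ e^(−t/τ₂))/(τ₁ − τ₂)].
At t = 44.6: e^(−t/τ₁) = 0.066123, e^(−t/τ₂) = 0.0015788.
C₂ = 3.63·[1 − (16.420·0.066123 − 6.9136·0.0015788)/(9.5062)] = 3.63·0.88694 = 3.2196 mol/L.

3.22 mol/L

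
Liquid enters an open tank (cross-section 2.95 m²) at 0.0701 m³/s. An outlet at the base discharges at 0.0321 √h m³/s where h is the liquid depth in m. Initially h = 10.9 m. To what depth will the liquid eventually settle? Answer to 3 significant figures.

A dh/dt = Q_in − 0.0321 √h. Steady state requires inflow = outflow:
Q_in = 0.0321 √h_ss ⇒ √h_ss = 0.0701/0.0321 = 2.1838.
h_ss = 2.1838² = 4.7690 m. (Since h₀ = 10.9 m > h_ss, the level will fall toward this value.)

4.77 m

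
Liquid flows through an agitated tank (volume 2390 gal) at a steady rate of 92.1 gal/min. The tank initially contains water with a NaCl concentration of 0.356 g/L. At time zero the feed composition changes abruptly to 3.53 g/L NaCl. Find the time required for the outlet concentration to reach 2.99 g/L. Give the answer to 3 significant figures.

Species balance on the tank: V dC/dt = Q(C_in − C), so τ = V/Q = 25.950 min.
C(t) = C_in + (C₀ − C_in) e^(−t/τ). Set C = 2.99 and solve for t:
e^(−t/τ) = (C − C_in)/(C₀ − C_in) = (2.99 − 3.53)/(0.356 − 3.53) = 0.17013
t = −τ ln(…) = 25.950 × 1.7712 = 45.962 min.

46.0 min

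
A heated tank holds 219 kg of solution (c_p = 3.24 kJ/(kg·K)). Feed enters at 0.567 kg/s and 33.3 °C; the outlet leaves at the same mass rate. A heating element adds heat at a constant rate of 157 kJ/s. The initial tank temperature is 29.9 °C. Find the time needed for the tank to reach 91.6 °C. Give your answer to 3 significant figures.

458 s

M c_p dT/dt = ṁ c_p (T_in − T) + Q̇.
τ = M/ṁ = 386.24 s; T_ss = T_in + Q̇/(ṁ c_p) = 118.76 °C.
T(t) = T_ss + (T₀ − T_ss) e^(−t/τ). Set T = 91.6:
e^(−t/τ) = (91.6 − 118.76)/(29.9 − 118.76) = 0.30566
t = −386.24 · ln(0.30566) = 457.80 s.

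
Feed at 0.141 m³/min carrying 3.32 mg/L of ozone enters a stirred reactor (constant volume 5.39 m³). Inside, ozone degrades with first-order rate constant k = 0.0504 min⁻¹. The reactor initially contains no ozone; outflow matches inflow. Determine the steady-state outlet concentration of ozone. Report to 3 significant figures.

Species balance: V dC/dt = Q C_in − Q C − k V C.
Steady state (dC/dt = 0): C_ss = Q C_in/(Q + kV) = C_in/(1 + kV/Q).
C_ss = 0.141·3.32/(0.141 + 0.0504·5.39) = 0.46812/0.41266 = 1.1344 mg/L.

1.13 mg/L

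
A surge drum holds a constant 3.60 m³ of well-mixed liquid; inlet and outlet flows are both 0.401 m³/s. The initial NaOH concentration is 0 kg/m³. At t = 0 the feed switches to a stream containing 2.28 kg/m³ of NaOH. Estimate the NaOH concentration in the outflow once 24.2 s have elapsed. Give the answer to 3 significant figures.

Accumulation = in − out for the solute gives V dC/dt = Q(C_in − C).
So dC/dt = (C_in − C)/τ with τ = V/Q = 3.60/0.401 = 8.9776 s.
Integrating: C(t) = C_in + (C₀ − C_in) e^(−t/τ).
C(24.2) = 2.28 + (0 − 2.28)·e^(−24.2/8.9776) = 2.28 + (-2.2800)·0.067501 = 2.1261 kg/m³.

2.13 kg/m³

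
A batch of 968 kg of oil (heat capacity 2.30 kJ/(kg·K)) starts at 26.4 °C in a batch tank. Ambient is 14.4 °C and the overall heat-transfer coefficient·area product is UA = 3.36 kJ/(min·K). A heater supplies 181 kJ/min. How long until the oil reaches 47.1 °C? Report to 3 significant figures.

Energy balance: M c_p dT/dt = −UA(T − T_amb) + Q̇.
τ = M c_p/UA = 662.62 min; T_ss = T_amb + Q̇/UA = 14.4 + 181/3.36 = 68.269 °C.
T(t) = T_ss + (T₀ − T_ss)e^(−t/τ); set T = 47.1:
t = −τ ln[(T − T_ss)/(T₀ − T_ss)] = −662.62 · ln(0.50560) = 451.91 min.

452 min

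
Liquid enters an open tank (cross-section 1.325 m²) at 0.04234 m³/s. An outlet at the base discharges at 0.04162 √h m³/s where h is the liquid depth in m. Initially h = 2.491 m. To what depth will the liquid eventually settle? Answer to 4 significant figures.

A dh/dt = Q_in − 0.04162 √h. Steady state requires inflow = outflow:
Q_in = 0.04162 √h_ss ⇒ √h_ss = 0.04234/0.04162 = 1.01730.
h_ss = 1.01730² = 1.03490 m. (Since h₀ = 2.491 m > h_ss, the level will fall toward this value.)

1.035 m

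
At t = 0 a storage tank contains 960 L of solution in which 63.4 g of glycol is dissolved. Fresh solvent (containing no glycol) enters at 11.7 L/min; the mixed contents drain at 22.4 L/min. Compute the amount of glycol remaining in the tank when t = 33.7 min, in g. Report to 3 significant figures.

Let m(t) be the amount of glycol. Volume: V(t) = V₀ + (Q_in − Q_out) t = 960 − 10.700 t; V(33.7) = 599.41 L.
Solute balance: dm/dt = 0 − Q_out C = −Q_out m/V(t).
dm/m = −Q_out dt/(V₀ − 10.700 t); integrating gives ln(m/m₀) = −(Q_out/(Q_in−Q_out)) ln(V/V₀).
m = m₀ (V₀/V)^(Q_out/(Q_in−Q_out)) = 63.4 × (960/599.41)^(-2.0935) = 23.653 g.

23.7 g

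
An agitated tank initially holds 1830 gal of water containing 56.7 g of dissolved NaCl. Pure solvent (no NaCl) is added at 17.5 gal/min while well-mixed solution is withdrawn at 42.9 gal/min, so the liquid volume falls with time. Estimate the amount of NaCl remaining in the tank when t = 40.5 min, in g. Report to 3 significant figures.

Let m(t) be the amount of NaCl. Volume: V(t) = V₀ + (Q_in − Q_out) t = 1830 − 25.400 t; V(40.5) = 801.30 gal.
No NaCl enters, so dm/dt = −Q_out · (m/V).
dm/m = −Q_out dt/(V₀ − 25.400 t); integrating gives ln(m/m₀) = −(Q_out/(Q_in−Q_out)) ln(V/V₀).
m = m₀ (V₀/V)^(Q_out/(Q_in−Q_out)) = 56.7 × (1830/801.30)^(-1.6890) = 14.055 g.

14.1 g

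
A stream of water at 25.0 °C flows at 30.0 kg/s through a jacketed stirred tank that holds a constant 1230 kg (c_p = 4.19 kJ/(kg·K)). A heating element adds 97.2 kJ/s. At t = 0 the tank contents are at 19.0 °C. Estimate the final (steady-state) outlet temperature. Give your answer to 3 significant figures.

M c_p dT/dt = ṁ c_p (T_in − T) + Q̇.
At steady state dT/dt = 0 ⇒ T_ss = T_in + Q̇/(ṁ c_p) = 25.0 + 97.2/(30.0·4.19) = 25.773 °C.

25.8 °C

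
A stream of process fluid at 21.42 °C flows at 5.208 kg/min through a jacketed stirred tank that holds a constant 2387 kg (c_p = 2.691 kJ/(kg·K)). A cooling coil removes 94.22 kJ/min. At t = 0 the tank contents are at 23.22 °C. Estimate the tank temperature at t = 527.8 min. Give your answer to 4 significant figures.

17.39 °C

Heat balance on the well-mixed liquid: M c_p dT/dt = ṁ c_p (T_in − T) − 94.22.
Rearrange: dT/dt = (T_ss − T)/τ with τ = M/ṁ = 458.333 min and T_ss = T_in − Q̇/(ṁ c_p) = 14.6971 °C.
Integrating: T(t) = T_ss + (T₀ − T_ss) e^(−t/τ).
T(527.8) = 14.6971 + (8.52293)·e^(−527.8/458.333) = 14.6971 + (8.52293)·0.316142 = 17.3915 °C.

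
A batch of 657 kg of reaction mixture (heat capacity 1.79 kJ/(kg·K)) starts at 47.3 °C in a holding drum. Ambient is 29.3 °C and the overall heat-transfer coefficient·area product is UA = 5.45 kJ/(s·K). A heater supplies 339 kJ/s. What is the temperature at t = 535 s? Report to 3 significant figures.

87.8 °C

M c_p dT/dt = −UA(T − T_amb) + Q̇.
dT/dt = (T_ss − T)/τ with T_ss = T_amb + Q̇/UA = 29.3 + 339/5.45 = 91.502 °C, τ = M c_p/UA = 657·1.79/5.45 = 215.79 s.
T approaches T_ss exponentially: T(t) = T_ss + (T₀ − T_ss) e^(−t/τ).
T(535) = 91.502 + (-44.202)·0.083801 = 87.798 °C.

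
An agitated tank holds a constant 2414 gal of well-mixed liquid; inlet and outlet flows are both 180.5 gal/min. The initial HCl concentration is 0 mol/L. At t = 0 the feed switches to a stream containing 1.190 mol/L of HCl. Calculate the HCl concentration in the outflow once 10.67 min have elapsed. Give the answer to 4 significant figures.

0.6541 mol/L

Transient balance on the dissolved component: V dC/dt = Q(C_in − C).
So dC/dt = (C_in − C)/τ with τ = V/Q = 2414/180.5 = 13.3740 min.
Solution: C(t) = C_in + (C₀ − C_in) e^(−t/τ).
C(10.67) = 1.190 + (0 − 1.190)·e^(−10.67/13.3740) = 1.190 + (-1.19000)·0.450310 = 0.654131 mol/L.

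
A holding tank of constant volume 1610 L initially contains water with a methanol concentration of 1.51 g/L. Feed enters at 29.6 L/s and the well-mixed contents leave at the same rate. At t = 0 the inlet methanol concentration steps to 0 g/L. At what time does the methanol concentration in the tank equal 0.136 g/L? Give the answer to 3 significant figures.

131 s

Species balance: V dC/dt = Q(C_in − C) ⇒ τ = V/Q = 54.392 s.
C(t) = C_in + (C₀ − C_in) e^(−t/τ). Set C = 0.136 and solve for t:
e^(−t/τ) = (C − C_in)/(C₀ − C_in) = (0.136 − 0)/(1.51 − 0) = 0.090066
t = −τ ln(…) = 54.392 × 2.4072 = 130.93 s.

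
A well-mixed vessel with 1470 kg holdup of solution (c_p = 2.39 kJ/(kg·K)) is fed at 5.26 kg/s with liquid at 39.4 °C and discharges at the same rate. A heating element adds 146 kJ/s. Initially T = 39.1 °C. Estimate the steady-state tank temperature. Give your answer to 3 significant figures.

M c_p dT/dt = ṁ c_p (T_in − T) + Q̇.
At steady state dT/dt = 0 ⇒ T_ss = T_in + Q̇/(ṁ c_p) = 39.4 + 146/(5.26·2.39) = 51.014 °C.

51.0 °C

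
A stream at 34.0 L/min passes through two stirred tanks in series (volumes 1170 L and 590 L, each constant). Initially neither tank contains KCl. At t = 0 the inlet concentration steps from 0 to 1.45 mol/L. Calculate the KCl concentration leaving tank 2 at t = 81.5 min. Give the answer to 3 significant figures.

1.19 mol/L

Species balance on tank i: dCᵢ/dt = (Cᵢ₋₁ − Cᵢ)/τᵢ with τᵢ = Vᵢ/Q.
τ₁ = 1170/34.0 = 34.412 min; τ₂ = 590/34.0 = 17.353 min.
Tank 1: C₁ = C_in(1 − e^(−t/τ₁)). Tank 2 (τ₁ ≠ τ₂): C₂ = C_in[1 − (τ₁ e^(−t/τ₁) − τ₂ e^(−t/τ₂))/(τ₁ − τ₂)].
At t = 81.5: e^(−t/τ₁) = 0.093633, e^(−t/τ₂) = 0.0091262.
C₂ = 1.45·[1 − (34.412·0.093633 − 17.353·0.0091262)/(17.059)] = 1.45·0.82040 = 1.1896 mol/L.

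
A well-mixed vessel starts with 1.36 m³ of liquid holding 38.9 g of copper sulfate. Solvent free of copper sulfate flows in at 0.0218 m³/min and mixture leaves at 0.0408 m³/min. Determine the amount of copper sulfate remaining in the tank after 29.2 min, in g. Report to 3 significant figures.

Let m(t) be the amount of copper sulfate. Volume: V(t) = V₀ + (Q_in − Q_out) t = 1.36 − 0.019000 t; V(29.2) = 0.80520 m³.
Species balance (pure solvent in): dm/dt = −Q_out · m/V(t).
Separate: dm/m = −Q_out dt/V(t) ⇒ ln(m/m₀) = −(Q_out/(Q_in−Q_out)) ln(V/V₀).
m = m₀ (V₀/V)^(Q_out/(Q_in−Q_out)) = 38.9 × (1.36/0.80520)^(-2.1474) = 12.622 g.

12.6 g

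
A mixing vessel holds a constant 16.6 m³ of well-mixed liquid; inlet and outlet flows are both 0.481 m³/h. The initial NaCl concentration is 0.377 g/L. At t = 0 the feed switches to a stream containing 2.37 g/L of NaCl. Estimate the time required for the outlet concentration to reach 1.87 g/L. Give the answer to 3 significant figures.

47.7 h

Mass balance on the solute (V constant): V dC/dt = Q(C_in − C), so τ = V/Q = 34.511 h.
C(t) = C_in + (C₀ − C_in) e^(−t/τ). Set C = 1.87 and solve for t:
e^(−t/τ) = (C − C_in)/(C₀ − C_in) = (1.87 − 2.37)/(0.377 − 2.37) = 0.25088
t = −τ ln(…) = 34.511 × 1.3828 = 47.722 h.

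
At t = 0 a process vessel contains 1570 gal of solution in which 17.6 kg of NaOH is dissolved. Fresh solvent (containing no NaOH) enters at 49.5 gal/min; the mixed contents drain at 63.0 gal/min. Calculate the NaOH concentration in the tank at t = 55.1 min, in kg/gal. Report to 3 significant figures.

0.00106 kg/gal

Total volume: dV/dt = Q_in − Q_out = -13.500 gal/min, so V(t) = 1570 − 13.500 t and V(55.1) = 826.15 gal.
Solute balance: dm/dt = 0 − Q_out C = −Q_out m/V(t).
Separate: dm/m = −Q_out dt/V(t) ⇒ ln(m/m₀) = −(Q_out/(Q_in−Q_out)) ln(V/V₀).
m = m₀ (V₀/V)^(Q_out/(Q_in−Q_out)) = 17.6 × (1570/826.15)^(-4.6667) = 0.87954 kg.
C = m/V = 0.87954/826.15 = 0.0010646 kg/gal.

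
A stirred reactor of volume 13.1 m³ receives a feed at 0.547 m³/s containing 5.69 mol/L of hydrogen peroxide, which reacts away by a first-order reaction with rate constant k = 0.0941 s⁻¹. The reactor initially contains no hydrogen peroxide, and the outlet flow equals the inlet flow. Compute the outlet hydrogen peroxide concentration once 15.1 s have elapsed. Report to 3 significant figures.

V dC/dt = Q(C_in − C) − k V C.
dC/dt = (Q/V) C_in − (Q/V + k) C; effective rate a = Q/V + k = 0.041756 + 0.0941 = 0.13586 s⁻¹.
C_ss = Q C_in/(Q + kV) = 1.7488 mol/L; C(t) = C_ss + (C₀ − C_ss) e^(−a t).
C(15.1) = 1.7488 + (-1.7488)·e^(−0.13586·15.1) = 1.7488 + (-1.7488)·0.12855 = 1.5240 mol/L.

1.52 mol/L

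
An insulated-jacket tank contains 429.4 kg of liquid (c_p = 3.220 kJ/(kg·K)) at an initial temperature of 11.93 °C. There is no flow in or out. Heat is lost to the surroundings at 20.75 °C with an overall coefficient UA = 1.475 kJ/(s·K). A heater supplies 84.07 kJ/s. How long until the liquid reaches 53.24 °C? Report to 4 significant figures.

Heat balance on the well-mixed liquid: M c_p dT/dt = −UA(T − T_amb) + Q̇.
τ = M c_p/UA = 937.402 s; T_ss = T_amb + Q̇/UA = 20.75 + 84.07/1.475 = 77.7466 °C.
T(t) = T_ss + (T₀ − T_ss)e^(−t/τ); set T = 53.24:
t = −τ ln[(T − T_ss)/(T₀ − T_ss)] = −937.402 · ln(0.372347) = 926.087 s.

926.1 s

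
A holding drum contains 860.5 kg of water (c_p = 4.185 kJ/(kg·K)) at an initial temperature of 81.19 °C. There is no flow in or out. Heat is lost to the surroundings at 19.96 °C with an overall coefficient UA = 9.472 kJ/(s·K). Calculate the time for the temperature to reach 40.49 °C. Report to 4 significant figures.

First-law balance (no shaft work): M c_p dT/dt = −UA(T − T_amb).
τ = M c_p/UA = 380.193 s; T_ss = T_amb = 19.9600 °C.
T(t) = T_ss + (T₀ − T_ss)e^(−t/τ); set T = 40.49:
t = −τ ln[(T − T_ss)/(T₀ − T_ss)] = −380.193 · ln(0.335293) = 415.456 s.

415.5 s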